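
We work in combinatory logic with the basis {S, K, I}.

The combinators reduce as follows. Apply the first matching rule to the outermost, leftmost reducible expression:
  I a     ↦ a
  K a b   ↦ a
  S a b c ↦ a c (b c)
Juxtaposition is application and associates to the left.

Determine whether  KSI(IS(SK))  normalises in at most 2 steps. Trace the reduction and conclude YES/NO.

Answer: YES — reaches normal form S(S(SK)) in 2 ≤ 2 steps

Reduction:
  start: KSI(IS(SK))
  →1  S(IS(SK))
  →2  S(S(SK))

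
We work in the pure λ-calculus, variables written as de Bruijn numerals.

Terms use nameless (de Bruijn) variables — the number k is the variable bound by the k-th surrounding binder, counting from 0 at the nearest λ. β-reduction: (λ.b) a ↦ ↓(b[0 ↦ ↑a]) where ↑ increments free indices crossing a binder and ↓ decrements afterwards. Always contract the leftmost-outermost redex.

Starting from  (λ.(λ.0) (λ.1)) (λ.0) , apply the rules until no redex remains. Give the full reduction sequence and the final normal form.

  start: (λ.(λ.0) (λ.1)) (λ.0)
  →1  (λ.0) (λ.λ.0)
  →2  λ.λ.0

Answer: normal form = λ.λ.0  (in 2 steps)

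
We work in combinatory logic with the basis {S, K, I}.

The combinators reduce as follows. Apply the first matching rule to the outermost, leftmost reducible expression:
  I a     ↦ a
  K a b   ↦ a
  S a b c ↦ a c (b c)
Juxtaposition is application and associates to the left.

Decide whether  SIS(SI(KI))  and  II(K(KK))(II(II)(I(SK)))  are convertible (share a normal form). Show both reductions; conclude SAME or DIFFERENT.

Term A:
  start: SIS(SI(KI))
  →1  I(SI(KI))(S(SI(KI)))
  →2  SI(KI)(S(SI(KI)))
  →3  I(S(SI(KI)))(KI(S(SI(KI))))
  →4  S(SI(KI))(KI(S(SI(KI))))
  →5  S(SI(KI))I

Term B:
  start: II(K(KK))(II(II)(I(SK)))
  →1  I(K(KK))(II(II)(I(SK)))
  →2  K(KK)(II(II)(I(SK)))
  →3  KK

Answer: DIFFERENT — A ⇓ S(SI(KI))I, B ⇓ KK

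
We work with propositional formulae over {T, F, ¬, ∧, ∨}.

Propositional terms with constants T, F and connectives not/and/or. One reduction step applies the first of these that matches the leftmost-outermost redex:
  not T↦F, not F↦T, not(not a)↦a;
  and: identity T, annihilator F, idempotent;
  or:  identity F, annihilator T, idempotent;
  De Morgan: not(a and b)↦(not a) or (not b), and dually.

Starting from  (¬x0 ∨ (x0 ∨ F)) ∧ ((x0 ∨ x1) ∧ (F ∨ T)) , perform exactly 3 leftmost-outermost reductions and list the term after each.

Answer: after 3 steps: (¬x0 ∨ x0) ∧ (x0 ∨ x1)

Reduction:
  start: (¬x0 ∨ (x0 ∨ F)) ∧ ((x0 ∨ x1) ∧ (F ∨ T))
  step 1: (¬x0 ∨ x0) ∧ ((x0 ∨ x1) ∧ (F ∨ T))
  step 2: (¬x0 ∨ x0) ∧ ((x0 ∨ x1) ∧ T)
  step 3: (¬x0 ∨ x0) ∧ (x0 ∨ x1)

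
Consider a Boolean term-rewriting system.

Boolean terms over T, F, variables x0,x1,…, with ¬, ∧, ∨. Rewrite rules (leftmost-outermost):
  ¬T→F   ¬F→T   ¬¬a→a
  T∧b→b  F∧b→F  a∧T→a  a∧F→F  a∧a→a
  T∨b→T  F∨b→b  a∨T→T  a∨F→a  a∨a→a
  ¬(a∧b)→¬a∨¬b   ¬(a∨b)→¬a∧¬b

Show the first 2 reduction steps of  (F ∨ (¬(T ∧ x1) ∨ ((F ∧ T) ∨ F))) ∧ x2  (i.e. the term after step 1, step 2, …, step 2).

  start: (F ∨ (¬(T ∧ x1) ∨ ((F ∧ T) ∨ F))) ∧ x2
  [1] (¬(T ∧ x1) ∨ ((F ∧ T) ∨ F)) ∧ x2
  [2] ((¬T ∨ ¬x1) ∨ ((F ∧ T) ∨ F)) ∧ x2

Answer: after 2 steps: ((¬T ∨ ¬x1) ∨ ((F ∧ T) ∨ F)) ∧ x2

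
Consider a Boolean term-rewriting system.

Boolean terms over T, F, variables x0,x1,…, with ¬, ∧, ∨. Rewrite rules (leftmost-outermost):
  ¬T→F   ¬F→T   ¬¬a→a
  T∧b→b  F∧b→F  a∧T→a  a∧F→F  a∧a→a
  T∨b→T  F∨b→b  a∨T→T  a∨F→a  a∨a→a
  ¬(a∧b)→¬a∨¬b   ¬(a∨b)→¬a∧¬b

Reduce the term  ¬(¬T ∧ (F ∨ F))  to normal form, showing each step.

  start: ¬(¬T ∧ (F ∨ F))
  →1  ¬¬T ∨ ¬(F ∨ F)
  →2  T ∨ ¬(F ∨ F)
  →3  T

Answer: normal form = T  (in 3 steps)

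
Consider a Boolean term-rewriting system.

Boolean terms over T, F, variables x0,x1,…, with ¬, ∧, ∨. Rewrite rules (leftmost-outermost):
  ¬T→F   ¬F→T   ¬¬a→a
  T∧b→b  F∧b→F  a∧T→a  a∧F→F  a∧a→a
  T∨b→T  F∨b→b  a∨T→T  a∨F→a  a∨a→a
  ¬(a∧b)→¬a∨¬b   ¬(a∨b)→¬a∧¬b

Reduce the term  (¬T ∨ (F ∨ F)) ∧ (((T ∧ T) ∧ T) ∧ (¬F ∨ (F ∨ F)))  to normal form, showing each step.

  start: (¬T ∨ (F ∨ F)) ∧ (((T ∧ T) ∧ T) ∧ (¬F ∨ (F ∨ F)))
  [1] (F ∨ (F ∨ F)) ∧ (((T ∧ T) ∧ T) ∧ (¬F ∨ (F ∨ F)))
  [2] (F ∨ F) ∧ (((T ∧ T) ∧ T) ∧ (¬F ∨ (F ∨ F)))
  [3] F ∧ (((T ∧ T) ∧ T) ∧ (¬F ∨ (F ∨ F)))
  [4] F

Answer: normal form = F  (in 4 steps)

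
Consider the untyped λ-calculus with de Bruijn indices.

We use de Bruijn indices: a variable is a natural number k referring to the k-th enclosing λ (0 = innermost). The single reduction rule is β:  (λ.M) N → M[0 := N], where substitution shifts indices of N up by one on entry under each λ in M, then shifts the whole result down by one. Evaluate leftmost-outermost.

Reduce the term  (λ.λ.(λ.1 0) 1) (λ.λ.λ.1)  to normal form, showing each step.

  start: (λ.λ.(λ.1 0) 1) (λ.λ.λ.1)
  [1] λ.(λ.1 0) (λ.λ.λ.1)
  [2] λ.0 (λ.λ.λ.1)

Answer: normal form = λ.0 (λ.λ.λ.1)  (in 2 steps)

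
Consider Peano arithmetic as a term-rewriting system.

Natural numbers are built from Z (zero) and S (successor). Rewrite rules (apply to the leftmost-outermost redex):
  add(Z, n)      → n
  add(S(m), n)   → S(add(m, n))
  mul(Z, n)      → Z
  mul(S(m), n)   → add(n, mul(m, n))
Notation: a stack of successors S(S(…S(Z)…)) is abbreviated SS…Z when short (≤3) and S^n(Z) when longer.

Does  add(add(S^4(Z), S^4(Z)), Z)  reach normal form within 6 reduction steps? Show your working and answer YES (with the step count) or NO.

Answer: NO — after 6 steps the term is S(S(S(add(add(SZ, S^4(Z)), Z)))), not yet normal

Derivation:
  start: add(add(S^4(Z), S^4(Z)), Z)
  →1  add(S(add(SSSZ, S^4(Z))), Z)
  →2  S(add(add(SSSZ, S^4(Z)), Z))
  →3  S(add(S(add(SSZ, S^4(Z))), Z))
  →4  S(S(add(add(SSZ, S^4(Z)), Z)))
  →5  S(S(add(S(add(SZ, S^4(Z))), Z)))
  →6  S(S(S(add(add(SZ, S^4(Z)), Z))))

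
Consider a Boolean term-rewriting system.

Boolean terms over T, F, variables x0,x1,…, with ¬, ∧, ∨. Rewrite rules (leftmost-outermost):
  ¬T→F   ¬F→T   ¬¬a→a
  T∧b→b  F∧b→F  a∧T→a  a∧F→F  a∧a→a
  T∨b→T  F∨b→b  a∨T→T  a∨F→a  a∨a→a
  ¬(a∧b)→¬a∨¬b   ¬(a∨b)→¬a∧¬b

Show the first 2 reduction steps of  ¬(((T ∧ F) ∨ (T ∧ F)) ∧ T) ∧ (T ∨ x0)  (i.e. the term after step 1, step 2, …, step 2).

Answer: after 2 steps: ((¬(T ∧ F) ∧ ¬(T ∧ F)) ∨ ¬T) ∧ (T ∨ x0)

Reduction:
  start: ¬(((T ∧ F) ∨ (T ∧ F)) ∧ T) ∧ (T ∨ x0)
  →1  (¬((T ∧ F) ∨ (T ∧ F)) ∨ ¬T) ∧ (T ∨ x0)
  →2  ((¬(T ∧ F) ∧ ¬(T ∧ F)) ∨ ¬T) ∧ (T ∨ x0)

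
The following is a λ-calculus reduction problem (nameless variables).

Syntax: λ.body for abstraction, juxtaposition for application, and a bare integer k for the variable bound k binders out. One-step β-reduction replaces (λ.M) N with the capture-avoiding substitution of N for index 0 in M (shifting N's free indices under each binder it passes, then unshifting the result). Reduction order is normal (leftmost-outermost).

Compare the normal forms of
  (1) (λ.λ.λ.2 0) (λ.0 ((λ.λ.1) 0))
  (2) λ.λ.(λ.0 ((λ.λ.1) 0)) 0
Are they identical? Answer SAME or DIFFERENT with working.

Answer: SAME — A ⇓ λ.λ.0 (λ.1), B ⇓ λ.λ.0 (λ.1)

Reduction:
Term A:
  start: (λ.λ.λ.2 0) (λ.0 ((λ.λ.1) 0))
  →1  λ.λ.(λ.0 ((λ.λ.1) 0)) 0
  →2  λ.λ.0 ((λ.λ.1) 0)
  →3  λ.λ.0 (λ.1)

Term B:
  start: λ.λ.(λ.0 ((λ.λ.1) 0)) 0
  →1  λ.λ.0 ((λ.λ.1) 0)
  →2  λ.λ.0 (λ.1)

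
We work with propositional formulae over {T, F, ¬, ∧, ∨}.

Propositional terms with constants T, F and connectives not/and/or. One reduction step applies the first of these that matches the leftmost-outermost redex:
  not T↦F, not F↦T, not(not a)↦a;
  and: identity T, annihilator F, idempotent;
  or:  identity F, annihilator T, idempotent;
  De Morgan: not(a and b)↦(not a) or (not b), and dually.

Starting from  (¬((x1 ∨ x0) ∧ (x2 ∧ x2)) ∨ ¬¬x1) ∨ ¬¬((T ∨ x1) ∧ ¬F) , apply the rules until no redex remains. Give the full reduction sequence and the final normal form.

  start: (¬((x1 ∨ x0) ∧ (x2 ∧ x2)) ∨ ¬¬x1) ∨ ¬¬((T ∨ x1) ∧ ¬F)
  [1] ((¬(x1 ∨ x0) ∨ ¬(x2 ∧ x2)) ∨ ¬¬x1) ∨ ¬¬((T ∨ x1) ∧ ¬F)
  [2] (((¬x1 ∧ ¬x0) ∨ ¬(x2 ∧ x2)) ∨ ¬¬x1) ∨ ¬¬((T ∨ x1) ∧ ¬F)
  [3] (((¬x1 ∧ ¬x0) ∨ (¬x2 ∨ ¬x2)) ∨ ¬¬x1) ∨ ¬¬((T ∨ x1) ∧ ¬F)
  [4] (((¬x1 ∧ ¬x0) ∨ ¬x2) ∨ ¬¬x1) ∨ ¬¬((T ∨ x1) ∧ ¬F)
  [5] (((¬x1 ∧ ¬x0) ∨ ¬x2) ∨ x1) ∨ ¬¬((T ∨ x1) ∧ ¬F)
  [6] (((¬x1 ∧ ¬x0) ∨ ¬x2) ∨ x1) ∨ ((T ∨ x1) ∧ ¬F)
  [7] (((¬x1 ∧ ¬x0) ∨ ¬x2) ∨ x1) ∨ (T ∧ ¬F)
  [8] (((¬x1 ∧ ¬x0) ∨ ¬x2) ∨ x1) ∨ ¬F
  [9] (((¬x1 ∧ ¬x0) ∨ ¬x2) ∨ x1) ∨ T
  [10] T

Answer: normal form = T  (in 10 steps)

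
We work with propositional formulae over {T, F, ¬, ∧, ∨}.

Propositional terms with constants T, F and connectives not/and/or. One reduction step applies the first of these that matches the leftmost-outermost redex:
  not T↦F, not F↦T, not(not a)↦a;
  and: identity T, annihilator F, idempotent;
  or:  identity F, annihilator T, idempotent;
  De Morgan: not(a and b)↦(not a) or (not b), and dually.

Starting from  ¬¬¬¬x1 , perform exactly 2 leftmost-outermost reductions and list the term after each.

Answer: after 2 steps: x1

Derivation:
  start: ¬¬¬¬x1
  step 1: ¬¬x1
  step 2: x1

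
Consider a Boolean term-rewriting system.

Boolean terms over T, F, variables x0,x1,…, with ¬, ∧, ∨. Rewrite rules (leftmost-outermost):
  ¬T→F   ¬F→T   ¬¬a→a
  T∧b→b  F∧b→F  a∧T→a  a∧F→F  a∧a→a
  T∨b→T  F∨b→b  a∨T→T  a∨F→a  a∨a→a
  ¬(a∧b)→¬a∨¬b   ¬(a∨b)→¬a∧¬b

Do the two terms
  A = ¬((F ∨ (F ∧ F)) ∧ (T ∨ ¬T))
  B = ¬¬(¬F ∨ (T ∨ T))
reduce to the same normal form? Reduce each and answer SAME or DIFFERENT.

Term A:
  start: ¬((F ∨ (F ∧ F)) ∧ (T ∨ ¬T))
  step 1: ¬(F ∨ (F ∧ F)) ∨ ¬(T ∨ ¬T)
  step 2: (¬F ∧ ¬(F ∧ F)) ∨ ¬(T ∨ ¬T)
  step 3: (T ∧ ¬(F ∧ F)) ∨ ¬(T ∨ ¬T)
  step 4: ¬(F ∧ F) ∨ ¬(T ∨ ¬T)
  step 5: (¬F ∨ ¬F) ∨ ¬(T ∨ ¬T)
  step 6: ¬F ∨ ¬(T ∨ ¬T)
  step 7: T ∨ ¬(T ∨ ¬T)
  step 8: T

Term B:
  start: ¬¬(¬F ∨ (T ∨ T))
  step 1: ¬F ∨ (T ∨ T)
  step 2: T ∨ (T ∨ T)
  step 3: T

Answer: SAME — A ⇓ T, B ⇓ T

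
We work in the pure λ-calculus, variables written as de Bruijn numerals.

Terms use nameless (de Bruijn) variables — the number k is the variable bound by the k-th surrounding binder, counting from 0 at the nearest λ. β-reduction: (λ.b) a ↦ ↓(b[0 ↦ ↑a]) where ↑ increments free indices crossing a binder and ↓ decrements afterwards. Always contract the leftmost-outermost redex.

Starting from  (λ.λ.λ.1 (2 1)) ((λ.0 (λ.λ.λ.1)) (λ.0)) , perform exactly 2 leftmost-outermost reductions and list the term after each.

  start: (λ.λ.λ.1 (2 1)) ((λ.0 (λ.λ.λ.1)) (λ.0))
  step 1: λ.λ.1 ((λ.0 (λ.λ.λ.1)) (λ.0) 1)
  step 2: λ.λ.1 ((λ.0) (λ.λ.λ.1) 1)

Answer: after 2 steps: λ.λ.1 ((λ.0) (λ.λ.λ.1) 1)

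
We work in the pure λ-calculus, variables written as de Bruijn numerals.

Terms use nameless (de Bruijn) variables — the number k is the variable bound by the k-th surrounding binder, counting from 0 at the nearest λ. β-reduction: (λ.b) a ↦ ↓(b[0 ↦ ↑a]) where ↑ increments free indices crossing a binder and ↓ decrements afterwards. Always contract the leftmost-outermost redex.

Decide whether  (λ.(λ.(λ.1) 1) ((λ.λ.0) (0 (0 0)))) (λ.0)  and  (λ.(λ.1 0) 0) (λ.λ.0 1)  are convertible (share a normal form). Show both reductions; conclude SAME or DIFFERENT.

Answer: DIFFERENT — A ⇓ λ.0, B ⇓ λ.0 (λ.λ.0 1)

Reduction:
Term A:
  start: (λ.(λ.(λ.1) 1) ((λ.λ.0) (0 (0 0)))) (λ.0)
  →1  (λ.(λ.1) (λ.0)) ((λ.λ.0) ((λ.0) ((λ.0) (λ.0))))
  →2  (λ.(λ.λ.0) ((λ.0) ((λ.0) (λ.0)))) (λ.0)
  →3  (λ.λ.0) ((λ.0) ((λ.0) (λ.0)))
  →4  λ.0

Term B:
  start: (λ.(λ.1 0) 0) (λ.λ.0 1)
  →1  (λ.(λ.λ.0 1) 0) (λ.λ.0 1)
  →2  (λ.λ.0 1) (λ.λ.0 1)
  →3  λ.0 (λ.λ.0 1)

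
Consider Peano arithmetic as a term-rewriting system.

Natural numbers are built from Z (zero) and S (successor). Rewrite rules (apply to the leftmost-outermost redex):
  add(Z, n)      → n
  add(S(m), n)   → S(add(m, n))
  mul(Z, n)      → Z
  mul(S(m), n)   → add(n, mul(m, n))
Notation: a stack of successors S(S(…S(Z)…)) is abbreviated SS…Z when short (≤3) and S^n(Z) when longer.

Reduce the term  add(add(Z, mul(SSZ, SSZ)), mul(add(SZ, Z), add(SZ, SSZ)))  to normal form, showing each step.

  start: add(add(Z, mul(SSZ, SSZ)), mul(add(SZ, Z), add(SZ, SSZ)))
  step 1: add(mul(SSZ, SSZ), mul(add(SZ, Z), add(SZ, SSZ)))
  step 2: add(add(SSZ, mul(SZ, SSZ)), mul(add(SZ, Z), add(SZ, SSZ)))
  step 3: add(S(add(SZ, mul(SZ, SSZ))), mul(add(SZ, Z), add(SZ, SSZ)))
  step 4: S(add(add(SZ, mul(SZ, SSZ)), mul(add(SZ, Z), add(SZ, SSZ))))
  step 5: S(add(S(add(Z, mul(SZ, SSZ))), mul(add(SZ, Z), add(SZ, SSZ))))
  step 6: S(S(add(add(Z, mul(SZ, SSZ)), mul(add(SZ, Z), add(SZ, SSZ)))))
  step 7: S(S(add(mul(SZ, SSZ), mul(add(SZ, Z), add(SZ, SSZ)))))
  step 8: S(S(add(add(SSZ, mul(Z, SSZ)), mul(add(SZ, Z), add(SZ, SSZ)))))
  step 9: S(S(add(S(add(SZ, mul(Z, SSZ))), mul(add(SZ, Z), add(SZ, SSZ)))))
  step 10: S(S(S(add(add(SZ, mul(Z, SSZ)), mul(add(SZ, Z), add(SZ, SSZ))))))
  step 11: S(S(S(add(S(add(Z, mul(Z, SSZ))), mul(add(SZ, Z), add(SZ, SSZ))))))
  step 12: S(S(S(S(add(add(Z, mul(Z, SSZ)), mul(add(SZ, Z), add(SZ, SSZ)))))))
  step 13: S(S(S(S(add(mul(Z, SSZ), mul(add(SZ, Z), add(SZ, SSZ)))))))
  step 14: S(S(S(S(add(Z, mul(add(SZ, Z), add(SZ, SSZ)))))))
  step 15: S(S(S(S(mul(add(SZ, Z), add(SZ, SSZ))))))
  step 16: S(S(S(S(mul(S(add(Z, Z)), add(SZ, SSZ))))))
  step 17: S(S(S(S(add(add(SZ, SSZ), mul(add(Z, Z), add(SZ, SSZ)))))))
  step 18: S(S(S(S(add(S(add(Z, SSZ)), mul(add(Z, Z), add(SZ, SSZ)))))))
  step 19: S(S(S(S(S(add(add(Z, SSZ), mul(add(Z, Z), add(SZ, SSZ))))))))
  step 20: S(S(S(S(S(add(SSZ, mul(add(Z, Z), add(SZ, SSZ))))))))
  step 21: S(S(S(S(S(S(add(SZ, mul(add(Z, Z), add(SZ, SSZ)))))))))
  step 22: S(S(S(S(S(S(S(add(Z, mul(add(Z, Z), add(SZ, SSZ))))))))))
  step 23: S(S(S(S(S(S(S(mul(add(Z, Z), add(SZ, SSZ)))))))))
  step 24: S(S(S(S(S(S(S(mul(Z, add(SZ, SSZ)))))))))
  step 25: S^7(Z)

Answer: normal form = S^7(Z)  (in 25 steps)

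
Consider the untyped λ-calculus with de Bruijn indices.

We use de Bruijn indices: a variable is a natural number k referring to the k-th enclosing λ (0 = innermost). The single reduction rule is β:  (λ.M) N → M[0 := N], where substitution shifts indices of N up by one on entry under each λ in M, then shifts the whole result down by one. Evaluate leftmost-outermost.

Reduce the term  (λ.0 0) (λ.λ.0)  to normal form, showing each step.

Answer: normal form = λ.0  (in 2 steps)

Derivation:
  start: (λ.0 0) (λ.λ.0)
  step 1: (λ.λ.0) (λ.λ.0)
  step 2: λ.0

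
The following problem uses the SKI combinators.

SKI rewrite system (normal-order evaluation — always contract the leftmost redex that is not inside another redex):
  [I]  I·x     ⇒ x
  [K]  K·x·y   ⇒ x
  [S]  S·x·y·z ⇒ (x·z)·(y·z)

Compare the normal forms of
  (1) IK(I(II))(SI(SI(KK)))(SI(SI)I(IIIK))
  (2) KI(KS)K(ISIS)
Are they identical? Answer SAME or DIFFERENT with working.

Term A:
  start: IK(I(II))(SI(SI(KK)))(SI(SI)I(IIIK))
  →1  K(I(II))(SI(SI(KK)))(SI(SI)I(IIIK))
  →2  I(II)(SI(SI)I(IIIK))
  →3  II(SI(SI)I(IIIK))
  →4  I(SI(SI)I(IIIK))
  →5  SI(SI)I(IIIK)
  →6  II(SII)(IIIK)
  →7  I(SII)(IIIK)
  →8  SII(IIIK)
  →9  I(IIIK)(I(IIIK))
  →10  IIIK(I(IIIK))
  →11  IIK(I(IIIK))
  →12  IK(I(IIIK))
  →13  K(I(IIIK))
  →14  K(IIIK)
  →15  K(IIK)
  →16  K(IK)
  →17  KK

Term B:
  start: KI(KS)K(ISIS)
  →1  IK(ISIS)
  →2  K(ISIS)
  →3  K(SIS)

Answer: DIFFERENT — A ⇓ KK, B ⇓ K(SIS)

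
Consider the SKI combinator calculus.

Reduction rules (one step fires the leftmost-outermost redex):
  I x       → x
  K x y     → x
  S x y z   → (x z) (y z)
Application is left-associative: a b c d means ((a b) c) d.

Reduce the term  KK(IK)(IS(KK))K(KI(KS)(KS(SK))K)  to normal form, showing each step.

Answer: normal form = S(KK)(SK)  (in 6 steps)

Reduction:
  start: KK(IK)(IS(KK))K(KI(KS)(KS(SK))K)
  step 1: K(IS(KK))K(KI(KS)(KS(SK))K)
  step 2: IS(KK)(KI(KS)(KS(SK))K)
  step 3: S(KK)(KI(KS)(KS(SK))K)
  step 4: S(KK)(I(KS(SK))K)
  step 5: S(KK)(KS(SK)K)
  step 6: S(KK)(SK)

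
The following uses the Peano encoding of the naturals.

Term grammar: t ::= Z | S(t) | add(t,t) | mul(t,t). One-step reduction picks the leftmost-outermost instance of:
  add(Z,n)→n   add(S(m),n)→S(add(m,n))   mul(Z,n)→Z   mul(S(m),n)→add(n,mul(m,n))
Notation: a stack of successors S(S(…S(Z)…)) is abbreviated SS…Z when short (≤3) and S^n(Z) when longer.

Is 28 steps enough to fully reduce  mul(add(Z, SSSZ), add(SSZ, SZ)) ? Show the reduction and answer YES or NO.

  start: mul(add(Z, SSSZ), add(SSZ, SZ))
  step 1: mul(SSSZ, add(SSZ, SZ))
  step 2: add(add(SSZ, SZ), mul(SSZ, add(SSZ, SZ)))
  step 3: add(S(add(SZ, SZ)), mul(SSZ, add(SSZ, SZ)))
  step 4: S(add(add(SZ, SZ), mul(SSZ, add(SSZ, SZ))))
  step 5: S(add(S(add(Z, SZ)), mul(SSZ, add(SSZ, SZ))))
  step 6: S(S(add(add(Z, SZ), mul(SSZ, add(SSZ, SZ)))))
  step 7: S(S(add(SZ, mul(SSZ, add(SSZ, SZ)))))
  step 8: S(S(S(add(Z, mul(SSZ, add(SSZ, SZ))))))
  step 9: S(S(S(mul(SSZ, add(SSZ, SZ)))))
  step 10: S(S(S(add(add(SSZ, SZ), mul(SZ, add(SSZ, SZ))))))
  step 11: S(S(S(add(S(add(SZ, SZ)), mul(SZ, add(SSZ, SZ))))))
  step 12: S(S(S(S(add(add(SZ, SZ), mul(SZ, add(SSZ, SZ)))))))
  step 13: S(S(S(S(add(S(add(Z, SZ)), mul(SZ, add(SSZ, SZ)))))))
  step 14: S(S(S(S(S(add(add(Z, SZ), mul(SZ, add(SSZ, SZ))))))))
  step 15: S(S(S(S(S(add(SZ, mul(SZ, add(SSZ, SZ))))))))
  step 16: S(S(S(S(S(S(add(Z, mul(SZ, add(SSZ, SZ)))))))))
  step 17: S(S(S(S(S(S(mul(SZ, add(SSZ, SZ))))))))
  step 18: S(S(S(S(S(S(add(add(SSZ, SZ), mul(Z, add(SSZ, SZ)))))))))
  step 19: S(S(S(S(S(S(add(S(add(SZ, SZ)), mul(Z, add(SSZ, SZ)))))))))
  step 20: S(S(S(S(S(S(S(add(add(SZ, SZ), mul(Z, add(SSZ, SZ))))))))))
  step 21: S(S(S(S(S(S(S(add(S(add(Z, SZ)), mul(Z, add(SSZ, SZ))))))))))
  step 22: S(S(S(S(S(S(S(S(add(add(Z, SZ), mul(Z, add(SSZ, SZ)))))))))))
  step 23: S(S(S(S(S(S(S(S(add(SZ, mul(Z, add(SSZ, SZ)))))))))))
  step 24: S(S(S(S(S(S(S(S(S(add(Z, mul(Z, add(SSZ, SZ))))))))))))
  step 25: S(S(S(S(S(S(S(S(S(mul(Z, add(SSZ, SZ)))))))))))
  step 26: S^9(Z)

Answer: YES — reaches normal form S^9(Z) in 26 ≤ 28 steps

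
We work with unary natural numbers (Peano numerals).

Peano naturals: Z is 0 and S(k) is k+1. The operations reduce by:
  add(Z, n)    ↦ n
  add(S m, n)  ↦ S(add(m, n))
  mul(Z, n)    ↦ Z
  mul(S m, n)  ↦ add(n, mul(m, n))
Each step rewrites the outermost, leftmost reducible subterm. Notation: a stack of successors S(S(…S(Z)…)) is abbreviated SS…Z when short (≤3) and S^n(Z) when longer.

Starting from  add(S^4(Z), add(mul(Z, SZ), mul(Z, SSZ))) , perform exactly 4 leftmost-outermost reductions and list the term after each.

  start: add(S^4(Z), add(mul(Z, SZ), mul(Z, SSZ)))
  →1  S(add(SSSZ, add(mul(Z, SZ), mul(Z, SSZ))))
  →2  S(S(add(SSZ, add(mul(Z, SZ), mul(Z, SSZ)))))
  →3  S(S(S(add(SZ, add(mul(Z, SZ), mul(Z, SSZ))))))
  →4  S(S(S(S(add(Z, add(mul(Z, SZ), mul(Z, SSZ)))))))

Answer: after 4 steps: S(S(S(S(add(Z, add(mul(Z, SZ), mul(Z, SSZ)))))))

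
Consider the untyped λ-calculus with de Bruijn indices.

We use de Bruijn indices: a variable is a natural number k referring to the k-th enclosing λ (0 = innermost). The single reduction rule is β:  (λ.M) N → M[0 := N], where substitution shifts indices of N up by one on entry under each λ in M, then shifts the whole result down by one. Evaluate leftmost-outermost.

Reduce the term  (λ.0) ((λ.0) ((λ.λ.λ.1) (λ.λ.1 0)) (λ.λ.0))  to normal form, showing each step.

Answer: normal form = λ.λ.λ.0  (in 4 steps)

Reduction:
  start: (λ.0) ((λ.0) ((λ.λ.λ.1) (λ.λ.1 0)) (λ.λ.0))
  [1] (λ.0) ((λ.λ.λ.1) (λ.λ.1 0)) (λ.λ.0)
  [2] (λ.λ.λ.1) (λ.λ.1 0) (λ.λ.0)
  [3] (λ.λ.1) (λ.λ.0)
  [4] λ.λ.λ.0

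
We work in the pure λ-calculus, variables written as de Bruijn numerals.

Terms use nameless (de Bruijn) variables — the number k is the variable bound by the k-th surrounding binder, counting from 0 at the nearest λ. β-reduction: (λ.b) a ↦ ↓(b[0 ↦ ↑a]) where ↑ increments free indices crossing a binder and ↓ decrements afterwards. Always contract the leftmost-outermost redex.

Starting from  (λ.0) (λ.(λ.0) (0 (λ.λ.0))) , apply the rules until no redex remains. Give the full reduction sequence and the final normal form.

Answer: normal form = λ.0 (λ.λ.0)  (in 2 steps)

Reduction:
  start: (λ.0) (λ.(λ.0) (0 (λ.λ.0)))
  →1  λ.(λ.0) (0 (λ.λ.0))
  →2  λ.0 (λ.λ.0)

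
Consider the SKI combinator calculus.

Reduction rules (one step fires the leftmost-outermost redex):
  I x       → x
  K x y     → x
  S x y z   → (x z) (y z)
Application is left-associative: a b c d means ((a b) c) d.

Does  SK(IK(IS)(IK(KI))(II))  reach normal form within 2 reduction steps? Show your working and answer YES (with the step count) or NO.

Answer: NO — after 2 steps the term is SK(IS(II)), not yet normal

Reduction:
  start: SK(IK(IS)(IK(KI))(II))
  step 1: SK(K(IS)(IK(KI))(II))
  step 2: SK(IS(II))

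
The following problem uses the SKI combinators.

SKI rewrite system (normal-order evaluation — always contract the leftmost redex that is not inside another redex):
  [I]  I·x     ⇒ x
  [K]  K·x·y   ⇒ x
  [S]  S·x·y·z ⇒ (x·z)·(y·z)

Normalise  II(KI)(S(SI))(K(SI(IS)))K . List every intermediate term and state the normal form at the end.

  start: II(KI)(S(SI))(K(SI(IS)))K
  →1  I(KI)(S(SI))(K(SI(IS)))K
  →2  KI(S(SI))(K(SI(IS)))K
  →3  I(K(SI(IS)))K
  →4  K(SI(IS))K
  →5  SI(IS)
  →6  SIS

Answer: normal form = SIS  (in 6 steps)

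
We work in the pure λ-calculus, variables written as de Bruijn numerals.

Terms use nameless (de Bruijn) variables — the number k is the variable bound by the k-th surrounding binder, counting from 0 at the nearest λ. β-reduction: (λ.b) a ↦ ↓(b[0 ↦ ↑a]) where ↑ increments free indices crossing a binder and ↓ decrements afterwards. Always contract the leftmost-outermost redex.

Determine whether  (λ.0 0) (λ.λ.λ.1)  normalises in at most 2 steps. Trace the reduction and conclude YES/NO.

  start: (λ.0 0) (λ.λ.λ.1)
  →1  (λ.λ.λ.1) (λ.λ.λ.1)
  →2  λ.λ.1

Answer: YES — reaches normal form λ.λ.1 in 2 ≤ 2 steps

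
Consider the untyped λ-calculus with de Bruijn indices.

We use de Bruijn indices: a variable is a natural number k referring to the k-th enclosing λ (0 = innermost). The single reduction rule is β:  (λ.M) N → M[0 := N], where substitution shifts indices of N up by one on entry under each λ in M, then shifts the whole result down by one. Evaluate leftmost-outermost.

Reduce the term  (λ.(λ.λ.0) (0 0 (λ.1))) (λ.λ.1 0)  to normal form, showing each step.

Answer: normal form = λ.0  (in 2 steps)

Working:
  start: (λ.(λ.λ.0) (0 0 (λ.1))) (λ.λ.1 0)
  [1] (λ.λ.0) ((λ.λ.1 0) (λ.λ.1 0) (λ.λ.λ.1 0))
  [2] λ.0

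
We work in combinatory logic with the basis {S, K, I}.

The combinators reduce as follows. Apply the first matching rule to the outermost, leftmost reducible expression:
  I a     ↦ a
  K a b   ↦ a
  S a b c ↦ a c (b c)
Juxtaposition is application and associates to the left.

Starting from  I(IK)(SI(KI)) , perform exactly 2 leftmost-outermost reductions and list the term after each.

Answer: after 2 steps: K(SI(KI))

Reduction:
  start: I(IK)(SI(KI))
  step 1: IK(SI(KI))
  step 2: K(SI(KI))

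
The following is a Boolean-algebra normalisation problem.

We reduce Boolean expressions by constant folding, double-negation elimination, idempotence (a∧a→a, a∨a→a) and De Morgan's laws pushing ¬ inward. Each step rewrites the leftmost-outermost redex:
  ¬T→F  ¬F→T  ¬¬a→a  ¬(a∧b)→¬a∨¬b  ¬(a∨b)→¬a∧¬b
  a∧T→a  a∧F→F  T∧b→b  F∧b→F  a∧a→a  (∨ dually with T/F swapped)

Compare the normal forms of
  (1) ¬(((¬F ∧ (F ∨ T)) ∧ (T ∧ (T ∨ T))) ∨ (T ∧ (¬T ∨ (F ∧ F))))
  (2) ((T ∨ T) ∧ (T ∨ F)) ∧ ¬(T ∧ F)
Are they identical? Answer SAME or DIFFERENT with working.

Answer: DIFFERENT — A ⇓ F, B ⇓ T

Derivation:
Term A:
  start: ¬(((¬F ∧ (F ∨ T)) ∧ (T ∧ (T ∨ T))) ∨ (T ∧ (¬T ∨ (F ∧ F))))
  step 1: ¬((¬F ∧ (F ∨ T)) ∧ (T ∧ (T ∨ T))) ∧ ¬(T ∧ (¬T ∨ (F ∧ F)))
  step 2: (¬(¬F ∧ (F ∨ T)) ∨ ¬(T ∧ (T ∨ T))) ∧ ¬(T ∧ (¬T ∨ (F ∧ F)))
  step 3: ((¬¬F ∨ ¬(F ∨ T)) ∨ ¬(T ∧ (T ∨ T))) ∧ ¬(T ∧ (¬T ∨ (F ∧ F)))
  step 4: ((F ∨ ¬(F ∨ T)) ∨ ¬(T ∧ (T ∨ T))) ∧ ¬(T ∧ (¬T ∨ (F ∧ F)))
  step 5: (¬(F ∨ T) ∨ ¬(T ∧ (T ∨ T))) ∧ ¬(T ∧ (¬T ∨ (F ∧ F)))
  step 6: ((¬F ∧ ¬T) ∨ ¬(T ∧ (T ∨ T))) ∧ ¬(T ∧ (¬T ∨ (F ∧ F)))
  step 7: ((T ∧ ¬T) ∨ ¬(T ∧ (T ∨ T))) ∧ ¬(T ∧ (¬T ∨ (F ∧ F)))
  step 8: (¬T ∨ ¬(T ∧ (T ∨ T))) ∧ ¬(T ∧ (¬T ∨ (F ∧ F)))
  step 9: (F ∨ ¬(T ∧ (T ∨ T))) ∧ ¬(T ∧ (¬T ∨ (F ∧ F)))
  step 10: ¬(T ∧ (T ∨ T)) ∧ ¬(T ∧ (¬T ∨ (F ∧ F)))
  step 11: (¬T ∨ ¬(T ∨ T)) ∧ ¬(T ∧ (¬T ∨ (F ∧ F)))
  step 12: (F ∨ ¬(T ∨ T)) ∧ ¬(T ∧ (¬T ∨ (F ∧ F)))
  step 13: ¬(T ∨ T) ∧ ¬(T ∧ (¬T ∨ (F ∧ F)))
  step 14: (¬T ∧ ¬T) ∧ ¬(T ∧ (¬T ∨ (F ∧ F)))
  step 15: ¬T ∧ ¬(T ∧ (¬T ∨ (F ∧ F)))
  step 16: F ∧ ¬(T ∧ (¬T ∨ (F ∧ F)))
  step 17: F

Term B:
  start: ((T ∨ T) ∧ (T ∨ F)) ∧ ¬(T ∧ F)
  step 1: (T ∧ (T ∨ F)) ∧ ¬(T ∧ F)
  step 2: (T ∨ F) ∧ ¬(T ∧ F)
  step 3: T ∧ ¬(T ∧ F)
  step 4: ¬(T ∧ F)
  step 5: ¬T ∨ ¬F
  step 6: F ∨ ¬F
  step 7: ¬F
  step 8: T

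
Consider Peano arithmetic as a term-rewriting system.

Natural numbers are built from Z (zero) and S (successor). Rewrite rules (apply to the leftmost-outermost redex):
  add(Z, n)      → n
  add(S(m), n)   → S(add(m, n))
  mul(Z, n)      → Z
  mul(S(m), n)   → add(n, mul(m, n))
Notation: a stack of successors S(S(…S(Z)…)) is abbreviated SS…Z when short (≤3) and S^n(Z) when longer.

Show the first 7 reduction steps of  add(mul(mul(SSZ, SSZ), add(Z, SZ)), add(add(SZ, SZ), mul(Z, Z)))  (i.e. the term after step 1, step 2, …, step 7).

Answer: after 7 steps: S(add(mul(add(SZ, mul(SZ, SSZ)), add(Z, SZ)), add(add(SZ, SZ), mul(Z, Z))))

Working:
  start: add(mul(mul(SSZ, SSZ), add(Z, SZ)), add(add(SZ, SZ), mul(Z, Z)))
  [1] add(mul(add(SSZ, mul(SZ, SSZ)), add(Z, SZ)), add(add(SZ, SZ), mul(Z, Z)))
  [2] add(mul(S(add(SZ, mul(SZ, SSZ))), add(Z, SZ)), add(add(SZ, SZ), mul(Z, Z)))
  [3] add(add(add(Z, SZ), mul(add(SZ, mul(SZ, SSZ)), add(Z, SZ))), add(add(SZ, SZ), mul(Z, Z)))
  [4] add(add(SZ, mul(add(SZ, mul(SZ, SSZ)), add(Z, SZ))), add(add(SZ, SZ), mul(Z, Z)))
  [5] add(S(add(Z, mul(add(SZ, mul(SZ, SSZ)), add(Z, SZ)))), add(add(SZ, SZ), mul(Z, Z)))
  [6] S(add(add(Z, mul(add(SZ, mul(SZ, SSZ)), add(Z, SZ))), add(add(SZ, SZ), mul(Z, Z))))
  [7] S(add(mul(add(SZ, mul(SZ, SSZ)), add(Z, SZ)), add(add(SZ, SZ), mul(Z, Z))))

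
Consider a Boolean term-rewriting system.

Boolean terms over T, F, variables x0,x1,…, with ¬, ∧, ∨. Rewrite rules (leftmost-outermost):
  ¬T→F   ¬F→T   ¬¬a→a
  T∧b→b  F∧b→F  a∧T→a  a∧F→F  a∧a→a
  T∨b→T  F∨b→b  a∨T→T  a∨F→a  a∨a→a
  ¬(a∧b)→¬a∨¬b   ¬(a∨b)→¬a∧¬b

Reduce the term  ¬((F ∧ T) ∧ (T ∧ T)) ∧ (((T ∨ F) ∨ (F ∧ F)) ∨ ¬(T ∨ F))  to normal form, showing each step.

Answer: normal form = T  (in 9 steps)

Derivation:
  start: ¬((F ∧ T) ∧ (T ∧ T)) ∧ (((T ∨ F) ∨ (F ∧ F)) ∨ ¬(T ∨ F))
  [1] (¬(F ∧ T) ∨ ¬(T ∧ T)) ∧ (((T ∨ F) ∨ (F ∧ F)) ∨ ¬(T ∨ F))
  [2] ((¬F ∨ ¬T) ∨ ¬(T ∧ T)) ∧ (((T ∨ F) ∨ (F ∧ F)) ∨ ¬(T ∨ F))
  [3] ((T ∨ ¬T) ∨ ¬(T ∧ T)) ∧ (((T ∨ F) ∨ (F ∧ F)) ∨ ¬(T ∨ F))
  [4] (T ∨ ¬(T ∧ T)) ∧ (((T ∨ F) ∨ (F ∧ F)) ∨ ¬(T ∨ F))
  [5] T ∧ (((T ∨ F) ∨ (F ∧ F)) ∨ ¬(T ∨ F))
  [6] ((T ∨ F) ∨ (F ∧ F)) ∨ ¬(T ∨ F)
  [7] (T ∨ (F ∧ F)) ∨ ¬(T ∨ F)
  [8] T ∨ ¬(T ∨ F)
  [9] T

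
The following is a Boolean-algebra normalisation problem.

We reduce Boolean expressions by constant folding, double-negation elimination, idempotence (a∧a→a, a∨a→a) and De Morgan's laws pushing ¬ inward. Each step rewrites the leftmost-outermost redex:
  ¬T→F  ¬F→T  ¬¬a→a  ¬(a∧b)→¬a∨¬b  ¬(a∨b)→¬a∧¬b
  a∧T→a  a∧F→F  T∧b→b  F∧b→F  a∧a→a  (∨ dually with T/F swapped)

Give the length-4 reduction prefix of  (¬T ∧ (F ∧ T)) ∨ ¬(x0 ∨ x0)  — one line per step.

  start: (¬T ∧ (F ∧ T)) ∨ ¬(x0 ∨ x0)
  →1  (F ∧ (F ∧ T)) ∨ ¬(x0 ∨ x0)
  →2  F ∨ ¬(x0 ∨ x0)
  →3  ¬(x0 ∨ x0)
  →4  ¬x0 ∧ ¬x0

Answer: after 4 steps: ¬x0 ∧ ¬x0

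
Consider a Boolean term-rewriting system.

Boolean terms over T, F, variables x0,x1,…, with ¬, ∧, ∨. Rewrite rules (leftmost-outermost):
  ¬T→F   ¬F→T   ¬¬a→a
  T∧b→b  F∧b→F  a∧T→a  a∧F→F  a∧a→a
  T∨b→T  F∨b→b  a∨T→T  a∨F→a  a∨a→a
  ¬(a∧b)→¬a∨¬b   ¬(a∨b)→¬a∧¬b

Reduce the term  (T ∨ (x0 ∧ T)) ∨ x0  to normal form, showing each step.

Answer: normal form = T  (in 2 steps)

Working:
  start: (T ∨ (x0 ∧ T)) ∨ x0
  [1] T ∨ x0
  [2] T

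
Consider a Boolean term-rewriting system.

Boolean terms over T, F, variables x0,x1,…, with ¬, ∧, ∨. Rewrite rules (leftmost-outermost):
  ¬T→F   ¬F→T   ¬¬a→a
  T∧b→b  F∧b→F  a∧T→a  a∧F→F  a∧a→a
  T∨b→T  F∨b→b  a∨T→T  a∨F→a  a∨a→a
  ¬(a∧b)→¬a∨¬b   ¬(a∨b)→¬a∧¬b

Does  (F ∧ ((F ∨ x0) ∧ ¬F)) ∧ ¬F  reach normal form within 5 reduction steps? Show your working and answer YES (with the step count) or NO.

Answer: YES — reaches normal form F in 2 ≤ 5 steps

Reduction:
  start: (F ∧ ((F ∨ x0) ∧ ¬F)) ∧ ¬F
  step 1: F ∧ ¬F
  step 2: F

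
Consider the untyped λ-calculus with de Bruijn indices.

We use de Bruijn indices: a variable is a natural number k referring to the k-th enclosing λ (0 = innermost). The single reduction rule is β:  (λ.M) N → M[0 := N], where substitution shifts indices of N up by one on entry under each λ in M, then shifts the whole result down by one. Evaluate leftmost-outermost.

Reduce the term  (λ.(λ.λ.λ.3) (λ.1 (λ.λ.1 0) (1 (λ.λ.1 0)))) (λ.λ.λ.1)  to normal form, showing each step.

  start: (λ.(λ.λ.λ.3) (λ.1 (λ.λ.1 0) (1 (λ.λ.1 0)))) (λ.λ.λ.1)
  [1] (λ.λ.λ.λ.λ.λ.1) (λ.(λ.λ.λ.1) (λ.λ.1 0) ((λ.λ.λ.1) (λ.λ.1 0)))
  [2] λ.λ.λ.λ.λ.1

Answer: normal form = λ.λ.λ.λ.λ.1  (in 2 steps)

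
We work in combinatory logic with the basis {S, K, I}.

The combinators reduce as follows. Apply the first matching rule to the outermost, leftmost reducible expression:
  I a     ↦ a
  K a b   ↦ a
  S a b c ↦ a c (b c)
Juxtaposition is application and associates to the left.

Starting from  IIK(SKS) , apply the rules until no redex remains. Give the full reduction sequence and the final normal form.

  start: IIK(SKS)
  →1  IK(SKS)
  →2  K(SKS)

Answer: normal form = K(SKS)  (in 2 steps)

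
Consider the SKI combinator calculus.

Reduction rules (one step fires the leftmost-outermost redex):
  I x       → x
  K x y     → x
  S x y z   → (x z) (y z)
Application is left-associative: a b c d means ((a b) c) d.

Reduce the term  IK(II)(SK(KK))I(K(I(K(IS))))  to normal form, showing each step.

Answer: normal form = K(KS)  (in 7 steps)

Working:
  start: IK(II)(SK(KK))I(K(I(K(IS))))
  step 1: K(II)(SK(KK))I(K(I(K(IS))))
  step 2: III(K(I(K(IS))))
  step 3: II(K(I(K(IS))))
  step 4: I(K(I(K(IS))))
  step 5: K(I(K(IS)))
  step 6: K(K(IS))
  step 7: K(KS)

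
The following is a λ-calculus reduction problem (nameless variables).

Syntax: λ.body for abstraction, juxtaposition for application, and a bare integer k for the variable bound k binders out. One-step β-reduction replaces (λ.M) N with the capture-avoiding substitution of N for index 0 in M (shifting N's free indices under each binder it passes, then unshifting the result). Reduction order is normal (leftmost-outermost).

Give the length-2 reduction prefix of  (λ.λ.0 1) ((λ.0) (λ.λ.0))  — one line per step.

  start: (λ.λ.0 1) ((λ.0) (λ.λ.0))
  step 1: λ.0 ((λ.0) (λ.λ.0))
  step 2: λ.0 (λ.λ.0)

Answer: after 2 steps: λ.0 (λ.λ.0)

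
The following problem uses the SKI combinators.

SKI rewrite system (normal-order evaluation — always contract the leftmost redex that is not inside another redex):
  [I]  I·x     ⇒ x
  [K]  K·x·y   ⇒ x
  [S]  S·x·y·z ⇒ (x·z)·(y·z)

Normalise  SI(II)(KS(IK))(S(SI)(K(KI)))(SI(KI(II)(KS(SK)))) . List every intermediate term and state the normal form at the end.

Answer: normal form = S(SIS)I  (in 15 steps)

Reduction:
  start: SI(II)(KS(IK))(S(SI)(K(KI)))(SI(KI(II)(KS(SK))))
  step 1: I(KS(IK))(II(KS(IK)))(S(SI)(K(KI)))(SI(KI(II)(KS(SK))))
  step 2: KS(IK)(II(KS(IK)))(S(SI)(K(KI)))(SI(KI(II)(KS(SK))))
  step 3: S(II(KS(IK)))(S(SI)(K(KI)))(SI(KI(II)(KS(SK))))
  step 4: II(KS(IK))(SI(KI(II)(KS(SK))))(S(SI)(K(KI))(SI(KI(II)(KS(SK)))))
  step 5: I(KS(IK))(SI(KI(II)(KS(SK))))(S(SI)(K(KI))(SI(KI(II)(KS(SK)))))
  step 6: KS(IK)(SI(KI(II)(KS(SK))))(S(SI)(K(KI))(SI(KI(II)(KS(SK)))))
  step 7: S(SI(KI(II)(KS(SK))))(S(SI)(K(KI))(SI(KI(II)(KS(SK)))))
  step 8: S(SI(I(KS(SK))))(S(SI)(K(KI))(SI(KI(II)(KS(SK)))))
  step 9: S(SI(KS(SK)))(S(SI)(K(KI))(SI(KI(II)(KS(SK)))))
  step 10: S(SIS)(S(SI)(K(KI))(SI(KI(II)(KS(SK)))))
  step 11: S(SIS)(SI(SI(KI(II)(KS(SK))))(K(KI)(SI(KI(II)(KS(SK))))))
  step 12: S(SIS)(I(K(KI)(SI(KI(II)(KS(SK)))))(SI(KI(II)(KS(SK)))(K(KI)(SI(KI(II)(KS(SK)))))))
  step 13: S(SIS)(K(KI)(SI(KI(II)(KS(SK))))(SI(KI(II)(KS(SK)))(K(KI)(SI(KI(II)(KS(SK)))))))
  step 14: S(SIS)(KI(SI(KI(II)(KS(SK)))(K(KI)(SI(KI(II)(KS(SK)))))))
  step 15: S(SIS)I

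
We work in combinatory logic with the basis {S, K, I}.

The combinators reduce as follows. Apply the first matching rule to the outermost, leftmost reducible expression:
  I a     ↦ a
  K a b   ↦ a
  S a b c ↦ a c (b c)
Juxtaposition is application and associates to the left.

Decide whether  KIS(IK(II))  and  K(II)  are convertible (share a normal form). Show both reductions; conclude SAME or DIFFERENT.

Term A:
  start: KIS(IK(II))
  →1  I(IK(II))
  →2  IK(II)
  →3  K(II)
  →4  KI

Term B:
  start: K(II)
  →1  KI

Answer: SAME — A ⇓ KI, B ⇓ KI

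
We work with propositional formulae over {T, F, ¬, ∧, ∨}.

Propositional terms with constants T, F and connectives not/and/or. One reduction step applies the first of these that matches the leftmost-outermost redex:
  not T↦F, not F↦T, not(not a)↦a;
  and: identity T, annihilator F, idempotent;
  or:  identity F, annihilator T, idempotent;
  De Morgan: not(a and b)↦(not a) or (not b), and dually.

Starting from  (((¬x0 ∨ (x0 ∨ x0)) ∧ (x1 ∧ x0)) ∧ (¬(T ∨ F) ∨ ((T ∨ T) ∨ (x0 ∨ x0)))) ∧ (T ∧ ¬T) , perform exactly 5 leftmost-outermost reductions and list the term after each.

Answer: after 5 steps: (((¬x0 ∨ x0) ∧ (x1 ∧ x0)) ∧ ((T ∨ T) ∨ (x0 ∨ x0))) ∧ (T ∧ ¬T)

Derivation:
  start: (((¬x0 ∨ (x0 ∨ x0)) ∧ (x1 ∧ x0)) ∧ (¬(T ∨ F) ∨ ((T ∨ T) ∨ (x0 ∨ x0)))) ∧ (T ∧ ¬T)
  step 1: (((¬x0 ∨ x0) ∧ (x1 ∧ x0)) ∧ (¬(T ∨ F) ∨ ((T ∨ T) ∨ (x0 ∨ x0)))) ∧ (T ∧ ¬T)
  step 2: (((¬x0 ∨ x0) ∧ (x1 ∧ x0)) ∧ ((¬T ∧ ¬F) ∨ ((T ∨ T) ∨ (x0 ∨ x0)))) ∧ (T ∧ ¬T)
  step 3: (((¬x0 ∨ x0) ∧ (x1 ∧ x0)) ∧ ((F ∧ ¬F) ∨ ((T ∨ T) ∨ (x0 ∨ x0)))) ∧ (T ∧ ¬T)
  step 4: (((¬x0 ∨ x0) ∧ (x1 ∧ x0)) ∧ (F ∨ ((T ∨ T) ∨ (x0 ∨ x0)))) ∧ (T ∧ ¬T)
  step 5: (((¬x0 ∨ x0) ∧ (x1 ∧ x0)) ∧ ((T ∨ T) ∨ (x0 ∨ x0))) ∧ (T ∧ ¬T)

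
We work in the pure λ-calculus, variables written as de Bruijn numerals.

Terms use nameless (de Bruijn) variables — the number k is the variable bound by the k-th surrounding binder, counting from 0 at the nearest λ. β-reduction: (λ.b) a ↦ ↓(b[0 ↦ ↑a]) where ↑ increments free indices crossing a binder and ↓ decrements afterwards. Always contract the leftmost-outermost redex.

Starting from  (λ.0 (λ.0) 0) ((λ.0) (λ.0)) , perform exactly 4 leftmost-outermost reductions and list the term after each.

Answer: after 4 steps: (λ.0) (λ.0)

Working:
  start: (λ.0 (λ.0) 0) ((λ.0) (λ.0))
  [1] (λ.0) (λ.0) (λ.0) ((λ.0) (λ.0))
  [2] (λ.0) (λ.0) ((λ.0) (λ.0))
  [3] (λ.0) ((λ.0) (λ.0))
  [4] (λ.0) (λ.0)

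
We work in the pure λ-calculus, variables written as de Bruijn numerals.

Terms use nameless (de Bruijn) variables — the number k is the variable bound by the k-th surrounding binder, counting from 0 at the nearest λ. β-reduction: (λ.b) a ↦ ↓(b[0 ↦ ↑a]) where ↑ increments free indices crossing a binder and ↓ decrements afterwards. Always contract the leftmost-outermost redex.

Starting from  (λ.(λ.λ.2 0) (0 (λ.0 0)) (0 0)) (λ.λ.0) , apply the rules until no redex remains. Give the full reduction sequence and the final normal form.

Answer: normal form = λ.0  (in 4 steps)

Working:
  start: (λ.(λ.λ.2 0) (0 (λ.0 0)) (0 0)) (λ.λ.0)
  [1] (λ.λ.(λ.λ.0) 0) ((λ.λ.0) (λ.0 0)) ((λ.λ.0) (λ.λ.0))
  [2] (λ.(λ.λ.0) 0) ((λ.λ.0) (λ.λ.0))
  [3] (λ.λ.0) ((λ.λ.0) (λ.λ.0))
  [4] λ.0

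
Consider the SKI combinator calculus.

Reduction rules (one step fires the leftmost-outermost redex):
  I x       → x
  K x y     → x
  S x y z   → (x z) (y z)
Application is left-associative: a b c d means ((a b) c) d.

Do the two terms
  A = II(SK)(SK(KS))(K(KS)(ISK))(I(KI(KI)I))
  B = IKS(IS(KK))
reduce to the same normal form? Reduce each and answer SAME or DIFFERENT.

Answer: SAME — A ⇓ S, B ⇓ S

Reduction:
Term A:
  start: II(SK)(SK(KS))(K(KS)(ISK))(I(KI(KI)I))
  →1  I(SK)(SK(KS))(K(KS)(ISK))(I(KI(KI)I))
  →2  SK(SK(KS))(K(KS)(ISK))(I(KI(KI)I))
  →3  K(K(KS)(ISK))(SK(KS)(K(KS)(ISK)))(I(KI(KI)I))
  →4  K(KS)(ISK)(I(KI(KI)I))
  →5  KS(I(KI(KI)I))
  →6  S

Term B:
  start: IKS(IS(KK))
  →1  KS(IS(KK))
  →2  S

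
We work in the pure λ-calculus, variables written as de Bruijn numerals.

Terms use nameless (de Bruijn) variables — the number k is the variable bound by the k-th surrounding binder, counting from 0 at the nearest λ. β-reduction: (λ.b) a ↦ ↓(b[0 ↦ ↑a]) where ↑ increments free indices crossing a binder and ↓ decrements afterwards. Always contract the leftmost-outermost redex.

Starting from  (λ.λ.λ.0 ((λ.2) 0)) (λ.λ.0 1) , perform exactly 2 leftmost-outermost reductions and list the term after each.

Answer: after 2 steps: λ.λ.0 1

Working:
  start: (λ.λ.λ.0 ((λ.2) 0)) (λ.λ.0 1)
  step 1: λ.λ.0 ((λ.2) 0)
  step 2: λ.λ.0 1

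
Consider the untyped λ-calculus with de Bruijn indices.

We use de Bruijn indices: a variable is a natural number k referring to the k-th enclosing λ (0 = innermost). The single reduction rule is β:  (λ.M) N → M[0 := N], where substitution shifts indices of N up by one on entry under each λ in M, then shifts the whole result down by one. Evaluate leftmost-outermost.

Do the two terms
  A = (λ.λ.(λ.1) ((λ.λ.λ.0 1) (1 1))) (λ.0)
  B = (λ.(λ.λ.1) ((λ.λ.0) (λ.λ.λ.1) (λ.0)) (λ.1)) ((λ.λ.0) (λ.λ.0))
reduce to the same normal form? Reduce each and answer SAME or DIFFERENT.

Term A:
  start: (λ.λ.(λ.1) ((λ.λ.λ.0 1) (1 1))) (λ.0)
  step 1: λ.(λ.1) ((λ.λ.λ.0 1) ((λ.0) (λ.0)))
  step 2: λ.0

Term B:
  start: (λ.(λ.λ.1) ((λ.λ.0) (λ.λ.λ.1) (λ.0)) (λ.1)) ((λ.λ.0) (λ.λ.0))
  step 1: (λ.λ.1) ((λ.λ.0) (λ.λ.λ.1) (λ.0)) (λ.(λ.λ.0) (λ.λ.0))
  step 2: (λ.(λ.λ.0) (λ.λ.λ.1) (λ.0)) (λ.(λ.λ.0) (λ.λ.0))
  step 3: (λ.λ.0) (λ.λ.λ.1) (λ.0)
  step 4: (λ.0) (λ.0)
  step 5: λ.0

Answer: SAME — A ⇓ λ.0, B ⇓ λ.0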